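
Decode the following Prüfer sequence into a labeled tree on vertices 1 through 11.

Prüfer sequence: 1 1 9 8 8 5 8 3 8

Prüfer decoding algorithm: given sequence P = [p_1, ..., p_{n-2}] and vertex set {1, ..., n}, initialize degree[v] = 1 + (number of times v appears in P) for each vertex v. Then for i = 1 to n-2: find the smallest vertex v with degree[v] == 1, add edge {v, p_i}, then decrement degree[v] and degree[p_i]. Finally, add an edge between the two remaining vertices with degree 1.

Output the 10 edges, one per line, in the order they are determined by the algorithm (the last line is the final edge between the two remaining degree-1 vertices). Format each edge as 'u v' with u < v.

Initial degrees: {1:3, 2:1, 3:2, 4:1, 5:2, 6:1, 7:1, 8:5, 9:2, 10:1, 11:1}
Step 1: smallest deg-1 vertex = 2, p_1 = 1. Add edge {1,2}. Now deg[2]=0, deg[1]=2.
Step 2: smallest deg-1 vertex = 4, p_2 = 1. Add edge {1,4}. Now deg[4]=0, deg[1]=1.
Step 3: smallest deg-1 vertex = 1, p_3 = 9. Add edge {1,9}. Now deg[1]=0, deg[9]=1.
Step 4: smallest deg-1 vertex = 6, p_4 = 8. Add edge {6,8}. Now deg[6]=0, deg[8]=4.
Step 5: smallest deg-1 vertex = 7, p_5 = 8. Add edge {7,8}. Now deg[7]=0, deg[8]=3.
Step 6: smallest deg-1 vertex = 9, p_6 = 5. Add edge {5,9}. Now deg[9]=0, deg[5]=1.
Step 7: smallest deg-1 vertex = 5, p_7 = 8. Add edge {5,8}. Now deg[5]=0, deg[8]=2.
Step 8: smallest deg-1 vertex = 10, p_8 = 3. Add edge {3,10}. Now deg[10]=0, deg[3]=1.
Step 9: smallest deg-1 vertex = 3, p_9 = 8. Add edge {3,8}. Now deg[3]=0, deg[8]=1.
Final: two remaining deg-1 vertices are 8, 11. Add edge {8,11}.

Answer: 1 2
1 4
1 9
6 8
7 8
5 9
5 8
3 10
3 8
8 11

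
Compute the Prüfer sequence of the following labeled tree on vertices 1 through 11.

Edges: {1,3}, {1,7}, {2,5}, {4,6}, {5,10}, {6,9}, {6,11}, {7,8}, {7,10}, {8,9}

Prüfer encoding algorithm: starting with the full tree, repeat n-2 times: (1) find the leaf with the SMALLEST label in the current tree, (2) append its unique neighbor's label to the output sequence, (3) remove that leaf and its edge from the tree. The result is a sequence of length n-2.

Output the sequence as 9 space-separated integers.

Step 1: leaves = {2,3,4,11}. Remove smallest leaf 2, emit neighbor 5.
Step 2: leaves = {3,4,5,11}. Remove smallest leaf 3, emit neighbor 1.
Step 3: leaves = {1,4,5,11}. Remove smallest leaf 1, emit neighbor 7.
Step 4: leaves = {4,5,11}. Remove smallest leaf 4, emit neighbor 6.
Step 5: leaves = {5,11}. Remove smallest leaf 5, emit neighbor 10.
Step 6: leaves = {10,11}. Remove smallest leaf 10, emit neighbor 7.
Step 7: leaves = {7,11}. Remove smallest leaf 7, emit neighbor 8.
Step 8: leaves = {8,11}. Remove smallest leaf 8, emit neighbor 9.
Step 9: leaves = {9,11}. Remove smallest leaf 9, emit neighbor 6.
Done: 2 vertices remain (6, 11). Sequence = [5 1 7 6 10 7 8 9 6]

Answer: 5 1 7 6 10 7 8 9 6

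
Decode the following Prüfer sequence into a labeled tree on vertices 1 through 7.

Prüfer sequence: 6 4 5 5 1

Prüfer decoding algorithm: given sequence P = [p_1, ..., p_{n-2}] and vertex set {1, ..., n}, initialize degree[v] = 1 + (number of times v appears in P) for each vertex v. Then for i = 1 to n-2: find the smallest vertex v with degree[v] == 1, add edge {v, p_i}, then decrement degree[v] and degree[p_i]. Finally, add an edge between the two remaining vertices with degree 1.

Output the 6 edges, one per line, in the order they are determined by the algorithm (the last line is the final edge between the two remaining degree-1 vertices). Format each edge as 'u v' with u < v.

Initial degrees: {1:2, 2:1, 3:1, 4:2, 5:3, 6:2, 7:1}
Step 1: smallest deg-1 vertex = 2, p_1 = 6. Add edge {2,6}. Now deg[2]=0, deg[6]=1.
Step 2: smallest deg-1 vertex = 3, p_2 = 4. Add edge {3,4}. Now deg[3]=0, deg[4]=1.
Step 3: smallest deg-1 vertex = 4, p_3 = 5. Add edge {4,5}. Now deg[4]=0, deg[5]=2.
Step 4: smallest deg-1 vertex = 6, p_4 = 5. Add edge {5,6}. Now deg[6]=0, deg[5]=1.
Step 5: smallest deg-1 vertex = 5, p_5 = 1. Add edge {1,5}. Now deg[5]=0, deg[1]=1.
Final: two remaining deg-1 vertices are 1, 7. Add edge {1,7}.

Answer: 2 6
3 4
4 5
5 6
1 5
1 7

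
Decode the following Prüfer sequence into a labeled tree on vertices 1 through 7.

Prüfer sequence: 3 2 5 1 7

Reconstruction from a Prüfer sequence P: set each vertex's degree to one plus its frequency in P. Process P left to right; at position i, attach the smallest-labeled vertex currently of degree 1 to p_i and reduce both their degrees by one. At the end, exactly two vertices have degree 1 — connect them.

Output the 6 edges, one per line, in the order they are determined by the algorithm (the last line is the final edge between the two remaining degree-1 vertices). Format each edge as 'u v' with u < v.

Initial degrees: {1:2, 2:2, 3:2, 4:1, 5:2, 6:1, 7:2}
Step 1: smallest deg-1 vertex = 4, p_1 = 3. Add edge {3,4}. Now deg[4]=0, deg[3]=1.
Step 2: smallest deg-1 vertex = 3, p_2 = 2. Add edge {2,3}. Now deg[3]=0, deg[2]=1.
Step 3: smallest deg-1 vertex = 2, p_3 = 5. Add edge {2,5}. Now deg[2]=0, deg[5]=1.
Step 4: smallest deg-1 vertex = 5, p_4 = 1. Add edge {1,5}. Now deg[5]=0, deg[1]=1.
Step 5: smallest deg-1 vertex = 1, p_5 = 7. Add edge {1,7}. Now deg[1]=0, deg[7]=1.
Final: two remaining deg-1 vertices are 6, 7. Add edge {6,7}.

Answer: 3 4
2 3
2 5
1 5
1 7
6 7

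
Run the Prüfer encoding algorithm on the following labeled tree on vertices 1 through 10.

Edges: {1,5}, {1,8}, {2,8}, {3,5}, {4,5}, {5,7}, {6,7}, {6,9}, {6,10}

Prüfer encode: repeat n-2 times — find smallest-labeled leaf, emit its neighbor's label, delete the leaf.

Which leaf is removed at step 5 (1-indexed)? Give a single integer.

Step 1: current leaves = {2,3,4,9,10}. Remove leaf 2 (neighbor: 8).
Step 2: current leaves = {3,4,8,9,10}. Remove leaf 3 (neighbor: 5).
Step 3: current leaves = {4,8,9,10}. Remove leaf 4 (neighbor: 5).
Step 4: current leaves = {8,9,10}. Remove leaf 8 (neighbor: 1).
Step 5: current leaves = {1,9,10}. Remove leaf 1 (neighbor: 5).

Answer: 1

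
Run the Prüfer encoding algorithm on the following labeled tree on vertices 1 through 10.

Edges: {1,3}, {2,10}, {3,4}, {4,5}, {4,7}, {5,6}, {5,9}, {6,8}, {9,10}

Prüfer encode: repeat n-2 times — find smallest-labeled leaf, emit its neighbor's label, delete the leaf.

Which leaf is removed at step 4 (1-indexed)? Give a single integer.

Answer: 7

Derivation:
Step 1: current leaves = {1,2,7,8}. Remove leaf 1 (neighbor: 3).
Step 2: current leaves = {2,3,7,8}. Remove leaf 2 (neighbor: 10).
Step 3: current leaves = {3,7,8,10}. Remove leaf 3 (neighbor: 4).
Step 4: current leaves = {7,8,10}. Remove leaf 7 (neighbor: 4).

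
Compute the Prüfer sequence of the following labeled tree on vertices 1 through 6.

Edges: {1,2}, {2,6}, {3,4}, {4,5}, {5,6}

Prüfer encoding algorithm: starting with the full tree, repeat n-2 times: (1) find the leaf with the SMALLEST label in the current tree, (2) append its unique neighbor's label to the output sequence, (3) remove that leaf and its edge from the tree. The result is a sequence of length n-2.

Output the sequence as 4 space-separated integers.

Answer: 2 6 4 5

Derivation:
Step 1: leaves = {1,3}. Remove smallest leaf 1, emit neighbor 2.
Step 2: leaves = {2,3}. Remove smallest leaf 2, emit neighbor 6.
Step 3: leaves = {3,6}. Remove smallest leaf 3, emit neighbor 4.
Step 4: leaves = {4,6}. Remove smallest leaf 4, emit neighbor 5.
Done: 2 vertices remain (5, 6). Sequence = [2 6 4 5]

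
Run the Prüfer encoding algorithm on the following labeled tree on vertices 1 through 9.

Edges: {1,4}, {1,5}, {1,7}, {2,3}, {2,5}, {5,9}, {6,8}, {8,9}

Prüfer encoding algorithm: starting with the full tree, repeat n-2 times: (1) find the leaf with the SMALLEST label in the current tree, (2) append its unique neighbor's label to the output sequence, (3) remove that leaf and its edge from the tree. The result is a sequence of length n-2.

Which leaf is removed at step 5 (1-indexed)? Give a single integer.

Answer: 7

Derivation:
Step 1: current leaves = {3,4,6,7}. Remove leaf 3 (neighbor: 2).
Step 2: current leaves = {2,4,6,7}. Remove leaf 2 (neighbor: 5).
Step 3: current leaves = {4,6,7}. Remove leaf 4 (neighbor: 1).
Step 4: current leaves = {6,7}. Remove leaf 6 (neighbor: 8).
Step 5: current leaves = {7,8}. Remove leaf 7 (neighbor: 1).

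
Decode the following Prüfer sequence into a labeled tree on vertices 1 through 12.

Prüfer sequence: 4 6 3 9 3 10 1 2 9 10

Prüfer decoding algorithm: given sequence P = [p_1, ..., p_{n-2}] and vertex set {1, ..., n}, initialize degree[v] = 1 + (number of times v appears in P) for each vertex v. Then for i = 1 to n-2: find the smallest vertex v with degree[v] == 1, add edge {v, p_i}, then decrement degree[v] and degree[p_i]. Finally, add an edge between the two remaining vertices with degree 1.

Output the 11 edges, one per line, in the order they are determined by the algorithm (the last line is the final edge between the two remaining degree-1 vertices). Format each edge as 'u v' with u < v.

Answer: 4 5
4 6
3 6
7 9
3 8
3 10
1 11
1 2
2 9
9 10
10 12

Derivation:
Initial degrees: {1:2, 2:2, 3:3, 4:2, 5:1, 6:2, 7:1, 8:1, 9:3, 10:3, 11:1, 12:1}
Step 1: smallest deg-1 vertex = 5, p_1 = 4. Add edge {4,5}. Now deg[5]=0, deg[4]=1.
Step 2: smallest deg-1 vertex = 4, p_2 = 6. Add edge {4,6}. Now deg[4]=0, deg[6]=1.
Step 3: smallest deg-1 vertex = 6, p_3 = 3. Add edge {3,6}. Now deg[6]=0, deg[3]=2.
Step 4: smallest deg-1 vertex = 7, p_4 = 9. Add edge {7,9}. Now deg[7]=0, deg[9]=2.
Step 5: smallest deg-1 vertex = 8, p_5 = 3. Add edge {3,8}. Now deg[8]=0, deg[3]=1.
Step 6: smallest deg-1 vertex = 3, p_6 = 10. Add edge {3,10}. Now deg[3]=0, deg[10]=2.
Step 7: smallest deg-1 vertex = 11, p_7 = 1. Add edge {1,11}. Now deg[11]=0, deg[1]=1.
Step 8: smallest deg-1 vertex = 1, p_8 = 2. Add edge {1,2}. Now deg[1]=0, deg[2]=1.
Step 9: smallest deg-1 vertex = 2, p_9 = 9. Add edge {2,9}. Now deg[2]=0, deg[9]=1.
Step 10: smallest deg-1 vertex = 9, p_10 = 10. Add edge {9,10}. Now deg[9]=0, deg[10]=1.
Final: two remaining deg-1 vertices are 10, 12. Add edge {10,12}.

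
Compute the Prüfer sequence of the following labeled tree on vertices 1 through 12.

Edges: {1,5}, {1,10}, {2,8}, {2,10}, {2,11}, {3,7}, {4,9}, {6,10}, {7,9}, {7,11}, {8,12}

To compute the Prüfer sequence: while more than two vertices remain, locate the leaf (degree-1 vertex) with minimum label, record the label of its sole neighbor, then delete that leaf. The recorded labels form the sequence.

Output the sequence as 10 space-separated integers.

Step 1: leaves = {3,4,5,6,12}. Remove smallest leaf 3, emit neighbor 7.
Step 2: leaves = {4,5,6,12}. Remove smallest leaf 4, emit neighbor 9.
Step 3: leaves = {5,6,9,12}. Remove smallest leaf 5, emit neighbor 1.
Step 4: leaves = {1,6,9,12}. Remove smallest leaf 1, emit neighbor 10.
Step 5: leaves = {6,9,12}. Remove smallest leaf 6, emit neighbor 10.
Step 6: leaves = {9,10,12}. Remove smallest leaf 9, emit neighbor 7.
Step 7: leaves = {7,10,12}. Remove smallest leaf 7, emit neighbor 11.
Step 8: leaves = {10,11,12}. Remove smallest leaf 10, emit neighbor 2.
Step 9: leaves = {11,12}. Remove smallest leaf 11, emit neighbor 2.
Step 10: leaves = {2,12}. Remove smallest leaf 2, emit neighbor 8.
Done: 2 vertices remain (8, 12). Sequence = [7 9 1 10 10 7 11 2 2 8]

Answer: 7 9 1 10 10 7 11 2 2 8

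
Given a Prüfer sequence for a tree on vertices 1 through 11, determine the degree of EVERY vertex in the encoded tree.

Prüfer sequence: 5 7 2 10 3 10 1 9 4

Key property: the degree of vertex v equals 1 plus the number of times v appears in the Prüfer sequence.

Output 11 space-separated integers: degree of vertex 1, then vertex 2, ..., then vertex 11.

Answer: 2 2 2 2 2 1 2 1 2 3 1

Derivation:
p_1 = 5: count[5] becomes 1
p_2 = 7: count[7] becomes 1
p_3 = 2: count[2] becomes 1
p_4 = 10: count[10] becomes 1
p_5 = 3: count[3] becomes 1
p_6 = 10: count[10] becomes 2
p_7 = 1: count[1] becomes 1
p_8 = 9: count[9] becomes 1
p_9 = 4: count[4] becomes 1
Degrees (1 + count): deg[1]=1+1=2, deg[2]=1+1=2, deg[3]=1+1=2, deg[4]=1+1=2, deg[5]=1+1=2, deg[6]=1+0=1, deg[7]=1+1=2, deg[8]=1+0=1, deg[9]=1+1=2, deg[10]=1+2=3, deg[11]=1+0=1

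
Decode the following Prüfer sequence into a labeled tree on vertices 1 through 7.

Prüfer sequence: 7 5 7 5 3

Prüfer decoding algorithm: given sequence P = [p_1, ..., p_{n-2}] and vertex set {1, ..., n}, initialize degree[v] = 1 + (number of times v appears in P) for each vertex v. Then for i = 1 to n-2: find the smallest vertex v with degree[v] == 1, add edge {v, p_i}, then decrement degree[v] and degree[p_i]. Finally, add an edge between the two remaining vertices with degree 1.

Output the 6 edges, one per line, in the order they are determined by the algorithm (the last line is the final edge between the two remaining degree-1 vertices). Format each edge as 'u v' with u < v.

Answer: 1 7
2 5
4 7
5 6
3 5
3 7

Derivation:
Initial degrees: {1:1, 2:1, 3:2, 4:1, 5:3, 6:1, 7:3}
Step 1: smallest deg-1 vertex = 1, p_1 = 7. Add edge {1,7}. Now deg[1]=0, deg[7]=2.
Step 2: smallest deg-1 vertex = 2, p_2 = 5. Add edge {2,5}. Now deg[2]=0, deg[5]=2.
Step 3: smallest deg-1 vertex = 4, p_3 = 7. Add edge {4,7}. Now deg[4]=0, deg[7]=1.
Step 4: smallest deg-1 vertex = 6, p_4 = 5. Add edge {5,6}. Now deg[6]=0, deg[5]=1.
Step 5: smallest deg-1 vertex = 5, p_5 = 3. Add edge {3,5}. Now deg[5]=0, deg[3]=1.
Final: two remaining deg-1 vertices are 3, 7. Add edge {3,7}.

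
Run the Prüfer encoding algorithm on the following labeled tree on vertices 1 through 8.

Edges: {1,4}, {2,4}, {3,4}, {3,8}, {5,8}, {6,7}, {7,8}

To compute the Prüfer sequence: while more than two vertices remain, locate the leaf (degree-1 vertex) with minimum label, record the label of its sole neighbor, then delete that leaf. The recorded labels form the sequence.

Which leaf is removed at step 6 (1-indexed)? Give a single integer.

Answer: 6

Derivation:
Step 1: current leaves = {1,2,5,6}. Remove leaf 1 (neighbor: 4).
Step 2: current leaves = {2,5,6}. Remove leaf 2 (neighbor: 4).
Step 3: current leaves = {4,5,6}. Remove leaf 4 (neighbor: 3).
Step 4: current leaves = {3,5,6}. Remove leaf 3 (neighbor: 8).
Step 5: current leaves = {5,6}. Remove leaf 5 (neighbor: 8).
Step 6: current leaves = {6,8}. Remove leaf 6 (neighbor: 7).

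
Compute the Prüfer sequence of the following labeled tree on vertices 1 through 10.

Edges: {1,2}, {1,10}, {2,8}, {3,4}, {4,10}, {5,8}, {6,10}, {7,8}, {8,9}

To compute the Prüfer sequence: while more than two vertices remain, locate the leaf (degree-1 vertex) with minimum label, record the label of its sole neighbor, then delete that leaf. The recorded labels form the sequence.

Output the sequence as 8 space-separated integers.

Step 1: leaves = {3,5,6,7,9}. Remove smallest leaf 3, emit neighbor 4.
Step 2: leaves = {4,5,6,7,9}. Remove smallest leaf 4, emit neighbor 10.
Step 3: leaves = {5,6,7,9}. Remove smallest leaf 5, emit neighbor 8.
Step 4: leaves = {6,7,9}. Remove smallest leaf 6, emit neighbor 10.
Step 5: leaves = {7,9,10}. Remove smallest leaf 7, emit neighbor 8.
Step 6: leaves = {9,10}. Remove smallest leaf 9, emit neighbor 8.
Step 7: leaves = {8,10}. Remove smallest leaf 8, emit neighbor 2.
Step 8: leaves = {2,10}. Remove smallest leaf 2, emit neighbor 1.
Done: 2 vertices remain (1, 10). Sequence = [4 10 8 10 8 8 2 1]

Answer: 4 10 8 10 8 8 2 1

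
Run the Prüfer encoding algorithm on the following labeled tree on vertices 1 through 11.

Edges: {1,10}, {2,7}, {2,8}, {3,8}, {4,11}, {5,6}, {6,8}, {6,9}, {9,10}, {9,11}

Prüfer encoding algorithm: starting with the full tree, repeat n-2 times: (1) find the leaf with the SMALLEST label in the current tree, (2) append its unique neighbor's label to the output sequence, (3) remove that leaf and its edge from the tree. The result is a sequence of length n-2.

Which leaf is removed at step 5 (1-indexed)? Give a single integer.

Answer: 7

Derivation:
Step 1: current leaves = {1,3,4,5,7}. Remove leaf 1 (neighbor: 10).
Step 2: current leaves = {3,4,5,7,10}. Remove leaf 3 (neighbor: 8).
Step 3: current leaves = {4,5,7,10}. Remove leaf 4 (neighbor: 11).
Step 4: current leaves = {5,7,10,11}. Remove leaf 5 (neighbor: 6).
Step 5: current leaves = {7,10,11}. Remove leaf 7 (neighbor: 2).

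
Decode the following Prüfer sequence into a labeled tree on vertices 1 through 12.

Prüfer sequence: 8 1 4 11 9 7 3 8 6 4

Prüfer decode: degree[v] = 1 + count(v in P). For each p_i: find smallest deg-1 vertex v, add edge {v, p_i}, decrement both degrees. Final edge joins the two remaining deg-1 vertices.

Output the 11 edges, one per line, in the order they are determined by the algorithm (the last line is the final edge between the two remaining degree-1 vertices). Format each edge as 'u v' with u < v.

Initial degrees: {1:2, 2:1, 3:2, 4:3, 5:1, 6:2, 7:2, 8:3, 9:2, 10:1, 11:2, 12:1}
Step 1: smallest deg-1 vertex = 2, p_1 = 8. Add edge {2,8}. Now deg[2]=0, deg[8]=2.
Step 2: smallest deg-1 vertex = 5, p_2 = 1. Add edge {1,5}. Now deg[5]=0, deg[1]=1.
Step 3: smallest deg-1 vertex = 1, p_3 = 4. Add edge {1,4}. Now deg[1]=0, deg[4]=2.
Step 4: smallest deg-1 vertex = 10, p_4 = 11. Add edge {10,11}. Now deg[10]=0, deg[11]=1.
Step 5: smallest deg-1 vertex = 11, p_5 = 9. Add edge {9,11}. Now deg[11]=0, deg[9]=1.
Step 6: smallest deg-1 vertex = 9, p_6 = 7. Add edge {7,9}. Now deg[9]=0, deg[7]=1.
Step 7: smallest deg-1 vertex = 7, p_7 = 3. Add edge {3,7}. Now deg[7]=0, deg[3]=1.
Step 8: smallest deg-1 vertex = 3, p_8 = 8. Add edge {3,8}. Now deg[3]=0, deg[8]=1.
Step 9: smallest deg-1 vertex = 8, p_9 = 6. Add edge {6,8}. Now deg[8]=0, deg[6]=1.
Step 10: smallest deg-1 vertex = 6, p_10 = 4. Add edge {4,6}. Now deg[6]=0, deg[4]=1.
Final: two remaining deg-1 vertices are 4, 12. Add edge {4,12}.

Answer: 2 8
1 5
1 4
10 11
9 11
7 9
3 7
3 8
6 8
4 6
4 12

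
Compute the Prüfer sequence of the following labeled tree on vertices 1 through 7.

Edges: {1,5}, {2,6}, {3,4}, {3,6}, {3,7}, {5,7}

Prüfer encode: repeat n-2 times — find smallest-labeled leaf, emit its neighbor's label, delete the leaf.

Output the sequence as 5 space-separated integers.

Answer: 5 6 3 7 3

Derivation:
Step 1: leaves = {1,2,4}. Remove smallest leaf 1, emit neighbor 5.
Step 2: leaves = {2,4,5}. Remove smallest leaf 2, emit neighbor 6.
Step 3: leaves = {4,5,6}. Remove smallest leaf 4, emit neighbor 3.
Step 4: leaves = {5,6}. Remove smallest leaf 5, emit neighbor 7.
Step 5: leaves = {6,7}. Remove smallest leaf 6, emit neighbor 3.
Done: 2 vertices remain (3, 7). Sequence = [5 6 3 7 3]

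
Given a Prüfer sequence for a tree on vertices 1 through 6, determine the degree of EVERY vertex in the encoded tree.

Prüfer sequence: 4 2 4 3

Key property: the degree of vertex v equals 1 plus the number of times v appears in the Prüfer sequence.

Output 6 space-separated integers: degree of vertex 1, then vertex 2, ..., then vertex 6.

p_1 = 4: count[4] becomes 1
p_2 = 2: count[2] becomes 1
p_3 = 4: count[4] becomes 2
p_4 = 3: count[3] becomes 1
Degrees (1 + count): deg[1]=1+0=1, deg[2]=1+1=2, deg[3]=1+1=2, deg[4]=1+2=3, deg[5]=1+0=1, deg[6]=1+0=1

Answer: 1 2 2 3 1 1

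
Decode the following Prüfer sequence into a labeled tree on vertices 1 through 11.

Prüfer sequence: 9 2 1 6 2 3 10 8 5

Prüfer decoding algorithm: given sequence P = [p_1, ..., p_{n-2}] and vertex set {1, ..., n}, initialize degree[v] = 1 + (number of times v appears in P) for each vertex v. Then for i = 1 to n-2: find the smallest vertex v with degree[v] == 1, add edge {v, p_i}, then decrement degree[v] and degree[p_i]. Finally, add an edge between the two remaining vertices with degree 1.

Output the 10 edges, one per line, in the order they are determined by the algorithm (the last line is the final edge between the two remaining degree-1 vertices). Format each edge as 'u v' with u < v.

Answer: 4 9
2 7
1 9
1 6
2 6
2 3
3 10
8 10
5 8
5 11

Derivation:
Initial degrees: {1:2, 2:3, 3:2, 4:1, 5:2, 6:2, 7:1, 8:2, 9:2, 10:2, 11:1}
Step 1: smallest deg-1 vertex = 4, p_1 = 9. Add edge {4,9}. Now deg[4]=0, deg[9]=1.
Step 2: smallest deg-1 vertex = 7, p_2 = 2. Add edge {2,7}. Now deg[7]=0, deg[2]=2.
Step 3: smallest deg-1 vertex = 9, p_3 = 1. Add edge {1,9}. Now deg[9]=0, deg[1]=1.
Step 4: smallest deg-1 vertex = 1, p_4 = 6. Add edge {1,6}. Now deg[1]=0, deg[6]=1.
Step 5: smallest deg-1 vertex = 6, p_5 = 2. Add edge {2,6}. Now deg[6]=0, deg[2]=1.
Step 6: smallest deg-1 vertex = 2, p_6 = 3. Add edge {2,3}. Now deg[2]=0, deg[3]=1.
Step 7: smallest deg-1 vertex = 3, p_7 = 10. Add edge {3,10}. Now deg[3]=0, deg[10]=1.
Step 8: smallest deg-1 vertex = 10, p_8 = 8. Add edge {8,10}. Now deg[10]=0, deg[8]=1.
Step 9: smallest deg-1 vertex = 8, p_9 = 5. Add edge {5,8}. Now deg[8]=0, deg[5]=1.
Final: two remaining deg-1 vertices are 5, 11. Add edge {5,11}.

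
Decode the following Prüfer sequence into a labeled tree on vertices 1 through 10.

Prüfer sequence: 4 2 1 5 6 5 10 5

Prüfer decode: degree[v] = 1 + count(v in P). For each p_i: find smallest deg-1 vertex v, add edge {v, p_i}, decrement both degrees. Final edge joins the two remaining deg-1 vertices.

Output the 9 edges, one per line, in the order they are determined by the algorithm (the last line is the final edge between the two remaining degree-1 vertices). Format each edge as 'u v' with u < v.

Initial degrees: {1:2, 2:2, 3:1, 4:2, 5:4, 6:2, 7:1, 8:1, 9:1, 10:2}
Step 1: smallest deg-1 vertex = 3, p_1 = 4. Add edge {3,4}. Now deg[3]=0, deg[4]=1.
Step 2: smallest deg-1 vertex = 4, p_2 = 2. Add edge {2,4}. Now deg[4]=0, deg[2]=1.
Step 3: smallest deg-1 vertex = 2, p_3 = 1. Add edge {1,2}. Now deg[2]=0, deg[1]=1.
Step 4: smallest deg-1 vertex = 1, p_4 = 5. Add edge {1,5}. Now deg[1]=0, deg[5]=3.
Step 5: smallest deg-1 vertex = 7, p_5 = 6. Add edge {6,7}. Now deg[7]=0, deg[6]=1.
Step 6: smallest deg-1 vertex = 6, p_6 = 5. Add edge {5,6}. Now deg[6]=0, deg[5]=2.
Step 7: smallest deg-1 vertex = 8, p_7 = 10. Add edge {8,10}. Now deg[8]=0, deg[10]=1.
Step 8: smallest deg-1 vertex = 9, p_8 = 5. Add edge {5,9}. Now deg[9]=0, deg[5]=1.
Final: two remaining deg-1 vertices are 5, 10. Add edge {5,10}.

Answer: 3 4
2 4
1 2
1 5
6 7
5 6
8 10
5 9
5 10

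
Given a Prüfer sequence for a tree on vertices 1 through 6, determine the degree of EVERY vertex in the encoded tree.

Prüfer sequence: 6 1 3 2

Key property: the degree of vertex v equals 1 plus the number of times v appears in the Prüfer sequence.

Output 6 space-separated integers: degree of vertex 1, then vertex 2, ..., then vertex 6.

p_1 = 6: count[6] becomes 1
p_2 = 1: count[1] becomes 1
p_3 = 3: count[3] becomes 1
p_4 = 2: count[2] becomes 1
Degrees (1 + count): deg[1]=1+1=2, deg[2]=1+1=2, deg[3]=1+1=2, deg[4]=1+0=1, deg[5]=1+0=1, deg[6]=1+1=2

Answer: 2 2 2 1 1 2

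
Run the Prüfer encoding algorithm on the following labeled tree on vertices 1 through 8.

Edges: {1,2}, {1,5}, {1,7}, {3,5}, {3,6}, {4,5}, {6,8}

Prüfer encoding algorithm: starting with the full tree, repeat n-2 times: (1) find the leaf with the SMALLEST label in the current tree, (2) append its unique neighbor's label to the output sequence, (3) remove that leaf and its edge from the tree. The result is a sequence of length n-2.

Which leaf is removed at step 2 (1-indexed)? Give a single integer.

Answer: 4

Derivation:
Step 1: current leaves = {2,4,7,8}. Remove leaf 2 (neighbor: 1).
Step 2: current leaves = {4,7,8}. Remove leaf 4 (neighbor: 5).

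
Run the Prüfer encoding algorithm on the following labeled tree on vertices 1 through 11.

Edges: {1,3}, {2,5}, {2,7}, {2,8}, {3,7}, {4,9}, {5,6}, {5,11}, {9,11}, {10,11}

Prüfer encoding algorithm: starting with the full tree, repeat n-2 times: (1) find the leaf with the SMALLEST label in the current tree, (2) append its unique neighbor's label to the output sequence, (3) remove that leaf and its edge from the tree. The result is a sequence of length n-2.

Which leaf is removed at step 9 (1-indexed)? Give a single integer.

Answer: 9

Derivation:
Step 1: current leaves = {1,4,6,8,10}. Remove leaf 1 (neighbor: 3).
Step 2: current leaves = {3,4,6,8,10}. Remove leaf 3 (neighbor: 7).
Step 3: current leaves = {4,6,7,8,10}. Remove leaf 4 (neighbor: 9).
Step 4: current leaves = {6,7,8,9,10}. Remove leaf 6 (neighbor: 5).
Step 5: current leaves = {7,8,9,10}. Remove leaf 7 (neighbor: 2).
Step 6: current leaves = {8,9,10}. Remove leaf 8 (neighbor: 2).
Step 7: current leaves = {2,9,10}. Remove leaf 2 (neighbor: 5).
Step 8: current leaves = {5,9,10}. Remove leaf 5 (neighbor: 11).
Step 9: current leaves = {9,10}. Remove leaf 9 (neighbor: 11).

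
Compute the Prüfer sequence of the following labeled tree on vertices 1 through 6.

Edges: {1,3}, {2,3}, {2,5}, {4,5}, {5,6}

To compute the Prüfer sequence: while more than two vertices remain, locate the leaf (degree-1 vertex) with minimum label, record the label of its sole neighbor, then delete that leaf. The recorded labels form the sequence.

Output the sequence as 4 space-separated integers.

Step 1: leaves = {1,4,6}. Remove smallest leaf 1, emit neighbor 3.
Step 2: leaves = {3,4,6}. Remove smallest leaf 3, emit neighbor 2.
Step 3: leaves = {2,4,6}. Remove smallest leaf 2, emit neighbor 5.
Step 4: leaves = {4,6}. Remove smallest leaf 4, emit neighbor 5.
Done: 2 vertices remain (5, 6). Sequence = [3 2 5 5]

Answer: 3 2 5 5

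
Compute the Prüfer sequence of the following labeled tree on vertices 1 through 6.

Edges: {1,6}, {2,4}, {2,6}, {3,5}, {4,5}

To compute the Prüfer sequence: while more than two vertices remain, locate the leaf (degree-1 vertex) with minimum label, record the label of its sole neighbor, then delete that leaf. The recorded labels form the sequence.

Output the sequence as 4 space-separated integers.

Step 1: leaves = {1,3}. Remove smallest leaf 1, emit neighbor 6.
Step 2: leaves = {3,6}. Remove smallest leaf 3, emit neighbor 5.
Step 3: leaves = {5,6}. Remove smallest leaf 5, emit neighbor 4.
Step 4: leaves = {4,6}. Remove smallest leaf 4, emit neighbor 2.
Done: 2 vertices remain (2, 6). Sequence = [6 5 4 2]

Answer: 6 5 4 2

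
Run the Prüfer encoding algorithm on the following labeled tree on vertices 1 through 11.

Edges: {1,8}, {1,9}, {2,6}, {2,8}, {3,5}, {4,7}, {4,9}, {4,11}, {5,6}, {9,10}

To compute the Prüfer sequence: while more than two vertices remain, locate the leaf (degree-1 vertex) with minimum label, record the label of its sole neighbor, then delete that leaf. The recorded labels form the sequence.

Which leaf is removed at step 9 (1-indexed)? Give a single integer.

Answer: 9

Derivation:
Step 1: current leaves = {3,7,10,11}. Remove leaf 3 (neighbor: 5).
Step 2: current leaves = {5,7,10,11}. Remove leaf 5 (neighbor: 6).
Step 3: current leaves = {6,7,10,11}. Remove leaf 6 (neighbor: 2).
Step 4: current leaves = {2,7,10,11}. Remove leaf 2 (neighbor: 8).
Step 5: current leaves = {7,8,10,11}. Remove leaf 7 (neighbor: 4).
Step 6: current leaves = {8,10,11}. Remove leaf 8 (neighbor: 1).
Step 7: current leaves = {1,10,11}. Remove leaf 1 (neighbor: 9).
Step 8: current leaves = {10,11}. Remove leaf 10 (neighbor: 9).
Step 9: current leaves = {9,11}. Remove leaf 9 (neighbor: 4).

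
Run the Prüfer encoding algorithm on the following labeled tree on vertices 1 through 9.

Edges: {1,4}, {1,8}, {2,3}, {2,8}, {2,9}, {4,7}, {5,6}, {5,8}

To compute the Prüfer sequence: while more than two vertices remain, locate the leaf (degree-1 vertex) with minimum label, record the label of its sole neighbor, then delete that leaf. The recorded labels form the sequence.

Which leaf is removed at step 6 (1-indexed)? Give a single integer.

Answer: 1

Derivation:
Step 1: current leaves = {3,6,7,9}. Remove leaf 3 (neighbor: 2).
Step 2: current leaves = {6,7,9}. Remove leaf 6 (neighbor: 5).
Step 3: current leaves = {5,7,9}. Remove leaf 5 (neighbor: 8).
Step 4: current leaves = {7,9}. Remove leaf 7 (neighbor: 4).
Step 5: current leaves = {4,9}. Remove leaf 4 (neighbor: 1).
Step 6: current leaves = {1,9}. Remove leaf 1 (neighbor: 8).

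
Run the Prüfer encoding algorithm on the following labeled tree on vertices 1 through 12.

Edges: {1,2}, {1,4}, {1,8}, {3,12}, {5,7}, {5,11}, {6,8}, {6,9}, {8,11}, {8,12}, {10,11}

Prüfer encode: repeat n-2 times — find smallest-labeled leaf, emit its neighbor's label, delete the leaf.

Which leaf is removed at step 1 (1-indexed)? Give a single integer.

Answer: 2

Derivation:
Step 1: current leaves = {2,3,4,7,9,10}. Remove leaf 2 (neighbor: 1).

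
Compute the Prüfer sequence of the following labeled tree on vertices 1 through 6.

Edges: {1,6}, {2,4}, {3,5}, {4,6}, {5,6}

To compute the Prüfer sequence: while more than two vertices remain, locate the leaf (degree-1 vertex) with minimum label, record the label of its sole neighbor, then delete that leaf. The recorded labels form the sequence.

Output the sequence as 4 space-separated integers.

Step 1: leaves = {1,2,3}. Remove smallest leaf 1, emit neighbor 6.
Step 2: leaves = {2,3}. Remove smallest leaf 2, emit neighbor 4.
Step 3: leaves = {3,4}. Remove smallest leaf 3, emit neighbor 5.
Step 4: leaves = {4,5}. Remove smallest leaf 4, emit neighbor 6.
Done: 2 vertices remain (5, 6). Sequence = [6 4 5 6]

Answer: 6 4 5 6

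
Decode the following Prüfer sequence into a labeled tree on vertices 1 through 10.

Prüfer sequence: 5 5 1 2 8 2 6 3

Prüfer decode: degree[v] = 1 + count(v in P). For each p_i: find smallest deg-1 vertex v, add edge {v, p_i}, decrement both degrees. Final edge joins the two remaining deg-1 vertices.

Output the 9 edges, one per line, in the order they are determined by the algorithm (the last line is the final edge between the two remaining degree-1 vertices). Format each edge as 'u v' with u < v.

Initial degrees: {1:2, 2:3, 3:2, 4:1, 5:3, 6:2, 7:1, 8:2, 9:1, 10:1}
Step 1: smallest deg-1 vertex = 4, p_1 = 5. Add edge {4,5}. Now deg[4]=0, deg[5]=2.
Step 2: smallest deg-1 vertex = 7, p_2 = 5. Add edge {5,7}. Now deg[7]=0, deg[5]=1.
Step 3: smallest deg-1 vertex = 5, p_3 = 1. Add edge {1,5}. Now deg[5]=0, deg[1]=1.
Step 4: smallest deg-1 vertex = 1, p_4 = 2. Add edge {1,2}. Now deg[1]=0, deg[2]=2.
Step 5: smallest deg-1 vertex = 9, p_5 = 8. Add edge {8,9}. Now deg[9]=0, deg[8]=1.
Step 6: smallest deg-1 vertex = 8, p_6 = 2. Add edge {2,8}. Now deg[8]=0, deg[2]=1.
Step 7: smallest deg-1 vertex = 2, p_7 = 6. Add edge {2,6}. Now deg[2]=0, deg[6]=1.
Step 8: smallest deg-1 vertex = 6, p_8 = 3. Add edge {3,6}. Now deg[6]=0, deg[3]=1.
Final: two remaining deg-1 vertices are 3, 10. Add edge {3,10}.

Answer: 4 5
5 7
1 5
1 2
8 9
2 8
2 6
3 6
3 10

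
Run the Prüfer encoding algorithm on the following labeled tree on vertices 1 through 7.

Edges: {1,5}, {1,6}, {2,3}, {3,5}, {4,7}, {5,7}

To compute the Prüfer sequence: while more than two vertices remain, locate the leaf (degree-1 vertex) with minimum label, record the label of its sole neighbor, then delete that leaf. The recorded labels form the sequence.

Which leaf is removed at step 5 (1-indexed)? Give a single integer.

Step 1: current leaves = {2,4,6}. Remove leaf 2 (neighbor: 3).
Step 2: current leaves = {3,4,6}. Remove leaf 3 (neighbor: 5).
Step 3: current leaves = {4,6}. Remove leaf 4 (neighbor: 7).
Step 4: current leaves = {6,7}. Remove leaf 6 (neighbor: 1).
Step 5: current leaves = {1,7}. Remove leaf 1 (neighbor: 5).

Answer: 1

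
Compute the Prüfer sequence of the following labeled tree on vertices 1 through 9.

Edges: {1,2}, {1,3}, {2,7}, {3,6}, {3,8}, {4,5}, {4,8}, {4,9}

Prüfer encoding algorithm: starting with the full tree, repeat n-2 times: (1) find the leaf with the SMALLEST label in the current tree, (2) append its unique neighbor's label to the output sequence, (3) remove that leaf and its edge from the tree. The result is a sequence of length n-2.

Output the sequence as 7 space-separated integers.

Step 1: leaves = {5,6,7,9}. Remove smallest leaf 5, emit neighbor 4.
Step 2: leaves = {6,7,9}. Remove smallest leaf 6, emit neighbor 3.
Step 3: leaves = {7,9}. Remove smallest leaf 7, emit neighbor 2.
Step 4: leaves = {2,9}. Remove smallest leaf 2, emit neighbor 1.
Step 5: leaves = {1,9}. Remove smallest leaf 1, emit neighbor 3.
Step 6: leaves = {3,9}. Remove smallest leaf 3, emit neighbor 8.
Step 7: leaves = {8,9}. Remove smallest leaf 8, emit neighbor 4.
Done: 2 vertices remain (4, 9). Sequence = [4 3 2 1 3 8 4]

Answer: 4 3 2 1 3 8 4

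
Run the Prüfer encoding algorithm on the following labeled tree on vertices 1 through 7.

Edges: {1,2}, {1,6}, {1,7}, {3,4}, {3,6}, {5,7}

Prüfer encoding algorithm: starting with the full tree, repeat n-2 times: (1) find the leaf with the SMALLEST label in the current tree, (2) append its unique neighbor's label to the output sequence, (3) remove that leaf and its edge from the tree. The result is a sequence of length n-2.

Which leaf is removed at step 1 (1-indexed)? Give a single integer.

Answer: 2

Derivation:
Step 1: current leaves = {2,4,5}. Remove leaf 2 (neighbor: 1).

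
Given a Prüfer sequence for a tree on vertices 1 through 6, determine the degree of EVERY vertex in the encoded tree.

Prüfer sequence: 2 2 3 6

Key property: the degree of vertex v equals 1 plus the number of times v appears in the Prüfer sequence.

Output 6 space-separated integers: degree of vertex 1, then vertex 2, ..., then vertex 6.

p_1 = 2: count[2] becomes 1
p_2 = 2: count[2] becomes 2
p_3 = 3: count[3] becomes 1
p_4 = 6: count[6] becomes 1
Degrees (1 + count): deg[1]=1+0=1, deg[2]=1+2=3, deg[3]=1+1=2, deg[4]=1+0=1, deg[5]=1+0=1, deg[6]=1+1=2

Answer: 1 3 2 1 1 2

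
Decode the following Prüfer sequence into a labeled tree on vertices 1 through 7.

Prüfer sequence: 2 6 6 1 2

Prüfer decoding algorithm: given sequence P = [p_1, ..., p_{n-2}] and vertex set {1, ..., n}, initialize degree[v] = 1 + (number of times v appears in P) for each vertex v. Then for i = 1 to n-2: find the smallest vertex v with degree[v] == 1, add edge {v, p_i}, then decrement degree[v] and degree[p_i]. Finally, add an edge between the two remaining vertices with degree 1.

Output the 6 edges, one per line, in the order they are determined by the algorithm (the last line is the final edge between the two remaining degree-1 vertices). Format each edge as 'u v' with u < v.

Answer: 2 3
4 6
5 6
1 6
1 2
2 7

Derivation:
Initial degrees: {1:2, 2:3, 3:1, 4:1, 5:1, 6:3, 7:1}
Step 1: smallest deg-1 vertex = 3, p_1 = 2. Add edge {2,3}. Now deg[3]=0, deg[2]=2.
Step 2: smallest deg-1 vertex = 4, p_2 = 6. Add edge {4,6}. Now deg[4]=0, deg[6]=2.
Step 3: smallest deg-1 vertex = 5, p_3 = 6. Add edge {5,6}. Now deg[5]=0, deg[6]=1.
Step 4: smallest deg-1 vertex = 6, p_4 = 1. Add edge {1,6}. Now deg[6]=0, deg[1]=1.
Step 5: smallest deg-1 vertex = 1, p_5 = 2. Add edge {1,2}. Now deg[1]=0, deg[2]=1.
Final: two remaining deg-1 vertices are 2, 7. Add edge {2,7}.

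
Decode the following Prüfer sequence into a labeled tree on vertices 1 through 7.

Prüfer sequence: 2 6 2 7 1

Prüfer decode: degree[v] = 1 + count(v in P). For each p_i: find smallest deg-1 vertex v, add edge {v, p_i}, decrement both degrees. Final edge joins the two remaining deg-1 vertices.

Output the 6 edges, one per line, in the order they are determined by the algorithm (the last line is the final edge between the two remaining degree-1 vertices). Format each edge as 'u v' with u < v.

Answer: 2 3
4 6
2 5
2 7
1 6
1 7

Derivation:
Initial degrees: {1:2, 2:3, 3:1, 4:1, 5:1, 6:2, 7:2}
Step 1: smallest deg-1 vertex = 3, p_1 = 2. Add edge {2,3}. Now deg[3]=0, deg[2]=2.
Step 2: smallest deg-1 vertex = 4, p_2 = 6. Add edge {4,6}. Now deg[4]=0, deg[6]=1.
Step 3: smallest deg-1 vertex = 5, p_3 = 2. Add edge {2,5}. Now deg[5]=0, deg[2]=1.
Step 4: smallest deg-1 vertex = 2, p_4 = 7. Add edge {2,7}. Now deg[2]=0, deg[7]=1.
Step 5: smallest deg-1 vertex = 6, p_5 = 1. Add edge {1,6}. Now deg[6]=0, deg[1]=1.
Final: two remaining deg-1 vertices are 1, 7. Add edge {1,7}.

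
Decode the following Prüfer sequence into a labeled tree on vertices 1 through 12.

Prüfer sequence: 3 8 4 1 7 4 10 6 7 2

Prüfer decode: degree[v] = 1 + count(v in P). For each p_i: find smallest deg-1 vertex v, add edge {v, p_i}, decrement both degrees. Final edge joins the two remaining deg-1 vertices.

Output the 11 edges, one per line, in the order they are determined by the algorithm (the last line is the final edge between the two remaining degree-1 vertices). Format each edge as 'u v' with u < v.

Answer: 3 5
3 8
4 8
1 9
1 7
4 11
4 10
6 10
6 7
2 7
2 12

Derivation:
Initial degrees: {1:2, 2:2, 3:2, 4:3, 5:1, 6:2, 7:3, 8:2, 9:1, 10:2, 11:1, 12:1}
Step 1: smallest deg-1 vertex = 5, p_1 = 3. Add edge {3,5}. Now deg[5]=0, deg[3]=1.
Step 2: smallest deg-1 vertex = 3, p_2 = 8. Add edge {3,8}. Now deg[3]=0, deg[8]=1.
Step 3: smallest deg-1 vertex = 8, p_3 = 4. Add edge {4,8}. Now deg[8]=0, deg[4]=2.
Step 4: smallest deg-1 vertex = 9, p_4 = 1. Add edge {1,9}. Now deg[9]=0, deg[1]=1.
Step 5: smallest deg-1 vertex = 1, p_5 = 7. Add edge {1,7}. Now deg[1]=0, deg[7]=2.
Step 6: smallest deg-1 vertex = 11, p_6 = 4. Add edge {4,11}. Now deg[11]=0, deg[4]=1.
Step 7: smallest deg-1 vertex = 4, p_7 = 10. Add edge {4,10}. Now deg[4]=0, deg[10]=1.
Step 8: smallest deg-1 vertex = 10, p_8 = 6. Add edge {6,10}. Now deg[10]=0, deg[6]=1.
Step 9: smallest deg-1 vertex = 6, p_9 = 7. Add edge {6,7}. Now deg[6]=0, deg[7]=1.
Step 10: smallest deg-1 vertex = 7, p_10 = 2. Add edge {2,7}. Now deg[7]=0, deg[2]=1.
Final: two remaining deg-1 vertices are 2, 12. Add edge {2,12}.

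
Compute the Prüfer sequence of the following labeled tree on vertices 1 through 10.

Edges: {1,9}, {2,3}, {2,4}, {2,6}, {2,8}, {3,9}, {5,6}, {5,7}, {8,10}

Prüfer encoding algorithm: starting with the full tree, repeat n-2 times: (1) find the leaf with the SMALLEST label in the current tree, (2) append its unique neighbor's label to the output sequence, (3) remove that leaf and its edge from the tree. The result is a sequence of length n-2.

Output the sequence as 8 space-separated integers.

Step 1: leaves = {1,4,7,10}. Remove smallest leaf 1, emit neighbor 9.
Step 2: leaves = {4,7,9,10}. Remove smallest leaf 4, emit neighbor 2.
Step 3: leaves = {7,9,10}. Remove smallest leaf 7, emit neighbor 5.
Step 4: leaves = {5,9,10}. Remove smallest leaf 5, emit neighbor 6.
Step 5: leaves = {6,9,10}. Remove smallest leaf 6, emit neighbor 2.
Step 6: leaves = {9,10}. Remove smallest leaf 9, emit neighbor 3.
Step 7: leaves = {3,10}. Remove smallest leaf 3, emit neighbor 2.
Step 8: leaves = {2,10}. Remove smallest leaf 2, emit neighbor 8.
Done: 2 vertices remain (8, 10). Sequence = [9 2 5 6 2 3 2 8]

Answer: 9 2 5 6 2 3 2 8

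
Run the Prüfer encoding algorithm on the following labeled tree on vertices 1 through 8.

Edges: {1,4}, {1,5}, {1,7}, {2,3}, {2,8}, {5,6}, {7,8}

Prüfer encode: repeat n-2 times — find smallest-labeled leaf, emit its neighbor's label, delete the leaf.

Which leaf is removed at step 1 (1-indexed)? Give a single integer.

Step 1: current leaves = {3,4,6}. Remove leaf 3 (neighbor: 2).

Answer: 3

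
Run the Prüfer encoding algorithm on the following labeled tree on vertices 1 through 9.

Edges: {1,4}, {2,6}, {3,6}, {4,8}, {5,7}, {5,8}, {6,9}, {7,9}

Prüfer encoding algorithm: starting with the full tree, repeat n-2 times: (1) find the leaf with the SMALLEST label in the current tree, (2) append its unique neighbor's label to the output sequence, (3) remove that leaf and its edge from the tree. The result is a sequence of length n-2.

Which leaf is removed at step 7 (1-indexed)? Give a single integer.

Answer: 5

Derivation:
Step 1: current leaves = {1,2,3}. Remove leaf 1 (neighbor: 4).
Step 2: current leaves = {2,3,4}. Remove leaf 2 (neighbor: 6).
Step 3: current leaves = {3,4}. Remove leaf 3 (neighbor: 6).
Step 4: current leaves = {4,6}. Remove leaf 4 (neighbor: 8).
Step 5: current leaves = {6,8}. Remove leaf 6 (neighbor: 9).
Step 6: current leaves = {8,9}. Remove leaf 8 (neighbor: 5).
Step 7: current leaves = {5,9}. Remove leaf 5 (neighbor: 7).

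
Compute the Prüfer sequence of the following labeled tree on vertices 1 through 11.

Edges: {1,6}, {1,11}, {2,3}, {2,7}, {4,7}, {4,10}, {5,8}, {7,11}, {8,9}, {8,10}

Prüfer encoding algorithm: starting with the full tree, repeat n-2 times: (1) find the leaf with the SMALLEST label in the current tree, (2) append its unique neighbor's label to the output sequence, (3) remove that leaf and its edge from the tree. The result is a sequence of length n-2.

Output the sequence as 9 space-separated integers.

Answer: 2 7 8 1 11 8 10 4 7

Derivation:
Step 1: leaves = {3,5,6,9}. Remove smallest leaf 3, emit neighbor 2.
Step 2: leaves = {2,5,6,9}. Remove smallest leaf 2, emit neighbor 7.
Step 3: leaves = {5,6,9}. Remove smallest leaf 5, emit neighbor 8.
Step 4: leaves = {6,9}. Remove smallest leaf 6, emit neighbor 1.
Step 5: leaves = {1,9}. Remove smallest leaf 1, emit neighbor 11.
Step 6: leaves = {9,11}. Remove smallest leaf 9, emit neighbor 8.
Step 7: leaves = {8,11}. Remove smallest leaf 8, emit neighbor 10.
Step 8: leaves = {10,11}. Remove smallest leaf 10, emit neighbor 4.
Step 9: leaves = {4,11}. Remove smallest leaf 4, emit neighbor 7.
Done: 2 vertices remain (7, 11). Sequence = [2 7 8 1 11 8 10 4 7]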